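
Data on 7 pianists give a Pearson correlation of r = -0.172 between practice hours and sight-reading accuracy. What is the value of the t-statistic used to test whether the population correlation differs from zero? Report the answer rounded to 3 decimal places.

-0.390

1 − r² = 1 − 0.029584 = 0.970416;  √(1−r²) = 0.985097
√(n−2) = √5 = 2.236068
t = r·√(n−2)/√(1−r²) = -0.172 · 2.236068 / 0.985097 = -0.390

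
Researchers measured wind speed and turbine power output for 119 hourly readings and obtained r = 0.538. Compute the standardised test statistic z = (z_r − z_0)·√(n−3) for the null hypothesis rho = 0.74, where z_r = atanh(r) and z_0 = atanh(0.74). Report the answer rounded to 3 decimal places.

-3.760

z_r = atanh(0.538) = 0.601337,  z_0 = atanh(0.74) = 0.950479
SE = 1/√(n−3) = 1/√116 = 0.092848
z = (z_r − z_0)/SE = (0.601337 − 0.950479) / 0.092848 = -0.349142 / 0.092848 = -3.760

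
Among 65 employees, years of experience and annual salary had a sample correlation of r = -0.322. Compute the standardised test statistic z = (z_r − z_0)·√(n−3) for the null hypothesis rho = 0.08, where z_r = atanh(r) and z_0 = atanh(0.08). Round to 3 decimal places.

-3.260

z_r = atanh(-0.322) = -0.333877,  z_0 = atanh(0.08) = 0.080171
SE = 1/√(n−3) = 1/√62 = 0.127000
z = (z_r − z_0)/SE = (-0.333877 − 0.080171) / 0.127000 = -0.414048 / 0.127000 = -3.260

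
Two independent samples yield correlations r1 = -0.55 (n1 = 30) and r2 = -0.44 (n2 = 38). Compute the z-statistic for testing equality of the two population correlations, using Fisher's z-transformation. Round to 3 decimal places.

Fisher z-transforms: z1 = atanh(-0.55) = -0.618381, z2 = atanh(-0.44) = -0.472231; difference d = -0.146150
Var(d) = 1/27 + 1/35 = 0.0370370 + 0.0285714 = 0.0656084
z = d/√Var(d) = -0.146150 / √0.0656084 = -0.146150 / 0.256141 = -0.571

-0.571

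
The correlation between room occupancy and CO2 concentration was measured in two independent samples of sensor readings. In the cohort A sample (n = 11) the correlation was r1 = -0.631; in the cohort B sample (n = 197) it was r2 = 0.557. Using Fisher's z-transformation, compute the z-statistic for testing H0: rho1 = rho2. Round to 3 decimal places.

Fisher z-transforms: z1 = atanh(-0.631) = -0.743076, z2 = atanh(0.557) = 0.628473; difference d = -1.371549
Var(d) = 1/8 + 1/194 = 0.1250000 + 0.0051546 = 0.1301546
z = d/√Var(d) = -1.371549 / √0.1301546 = -1.371549 / 0.360769 = -3.802

-3.802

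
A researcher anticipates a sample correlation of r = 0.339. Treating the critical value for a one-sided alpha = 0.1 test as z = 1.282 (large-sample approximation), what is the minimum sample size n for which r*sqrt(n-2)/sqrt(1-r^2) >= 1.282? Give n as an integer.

15

r√(n−2)/√(1−r²) ≥ 1.282  ⇔  n−2 ≥ (1.282)²·(1−r²)/r²
(1−r²)/r² = (1−0.114921)/0.114921 = 7.7016
n ≥ 2 + 1.643524·7.7016 = 2 + 12.6578 = 14.6578
⌈14.6578⌉ = 15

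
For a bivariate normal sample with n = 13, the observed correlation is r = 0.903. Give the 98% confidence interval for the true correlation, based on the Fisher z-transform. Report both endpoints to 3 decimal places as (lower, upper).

(0.637, 0.977)

z_r = atanh(0.903) = 1.488238;  SE = 1/√(n−3) = 1/√10 = 0.316228
z-limits: 1.488238 ± 2.326·0.316228 = 1.488238 ± 0.735546 = [0.752692, 2.223784]
ρ-limits: (tanh 0.752692, tanh 2.223784) = (0.637, 0.977)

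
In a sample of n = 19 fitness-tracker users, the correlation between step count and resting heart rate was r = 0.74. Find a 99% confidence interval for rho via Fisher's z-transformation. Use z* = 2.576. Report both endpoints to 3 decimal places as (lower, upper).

(0.297, 0.921)

z_r = atanh(0.74) = 0.950479;  SE = 1/√(n−3) = 1/√16 = 0.250000
z-limits: 0.950479 ± 2.576·0.250000 = 0.950479 ± 0.644000 = [0.306479, 1.594479]
ρ-limits: (tanh 0.306479, tanh 1.594479) = (0.297, 0.921)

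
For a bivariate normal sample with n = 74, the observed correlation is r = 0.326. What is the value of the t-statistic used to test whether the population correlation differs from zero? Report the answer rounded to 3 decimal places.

t = r·√(n−2) / √(1−r²) with r = 0.326, n = 74
  = 0.326·√72 / √(1 − 0.106276)
  = 0.326·8.485281 / 0.945370
  = 2.766202 / 0.945370 = 2.926

2.926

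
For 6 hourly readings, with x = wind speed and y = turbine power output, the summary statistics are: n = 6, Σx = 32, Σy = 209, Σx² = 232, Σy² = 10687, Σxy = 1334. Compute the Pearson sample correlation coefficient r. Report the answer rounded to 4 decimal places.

0.4798

S_xy = nΣxy − ΣxΣy = 6·1334 − 32·209 = 8004 − 6688 = 1316
S_xx = nΣx² − (Σx)² = 6·232 − 32² = 1392 − 1024 = 368
S_yy = nΣy² − (Σy)² = 6·10687 − 209² = 64122 − 43681 = 20441
r = S_xy / √(S_xx·S_yy) = 1316 / √(368·20441) = 1316 / √7522288 = 1316 / 2742.6790 = 0.4798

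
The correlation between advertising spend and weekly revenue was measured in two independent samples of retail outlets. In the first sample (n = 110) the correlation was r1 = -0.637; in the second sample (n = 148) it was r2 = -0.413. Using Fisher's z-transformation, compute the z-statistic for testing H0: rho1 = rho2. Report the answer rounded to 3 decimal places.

-2.463

Fisher z-transforms: z1 = atanh(-0.637) = -0.753109, z2 = atanh(-0.413) = -0.439223; difference d = -0.313886
Var(d) = 1/107 + 1/145 = 0.0093458 + 0.0068966 = 0.0162424
z = d/√Var(d) = -0.313886 / √0.0162424 = -0.313886 / 0.127446 = -2.463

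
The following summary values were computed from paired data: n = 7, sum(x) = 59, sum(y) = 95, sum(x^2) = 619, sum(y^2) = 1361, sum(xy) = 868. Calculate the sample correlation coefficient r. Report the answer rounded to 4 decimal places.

0.7202

S_xy = nΣxy − ΣxΣy = 7·868 − 59·95 = 6076 − 5605 = 471
S_xx = nΣx² − (Σx)² = 7·619 − 59² = 4333 − 3481 = 852
S_yy = nΣy² − (Σy)² = 7·1361 − 95² = 9527 − 9025 = 502
r = S_xy / √(S_xx·S_yy) = 471 / √(852·502) = 471 / √427704 = 471 / 653.9908 = 0.7202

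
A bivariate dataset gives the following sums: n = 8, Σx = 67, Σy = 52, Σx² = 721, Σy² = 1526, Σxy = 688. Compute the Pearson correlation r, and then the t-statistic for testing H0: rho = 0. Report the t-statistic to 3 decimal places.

1.741

S_xy = nΣxy − ΣxΣy = 8·688 − 67·52 = 5504 − 3484 = 2020
S_xx = nΣx² − (Σx)² = 8·721 − 67² = 5768 − 4489 = 1279
S_yy = nΣy² − (Σy)² = 8·1526 − 52² = 12208 − 2704 = 9504
r = S_xy / √(S_xx·S_yy) = 2020 / √(1279·9504) = 2020 / √12155616 = 2020 / 3486.4905 = 0.5794
t = r·√(n−2)/√(1−r²) = 0.5794·√6 / √(1−0.335704) = 1.419234 / 0.815044 = 1.741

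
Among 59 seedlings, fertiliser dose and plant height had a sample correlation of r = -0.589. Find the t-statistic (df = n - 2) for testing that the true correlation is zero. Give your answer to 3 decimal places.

-5.503

1 − r² = 1 − 0.346921 = 0.653079;  √(1−r²) = 0.808133
√(n−2) = √57 = 7.549834
t = r·√(n−2)/√(1−r²) = -0.589 · 7.549834 / 0.808133 = -5.503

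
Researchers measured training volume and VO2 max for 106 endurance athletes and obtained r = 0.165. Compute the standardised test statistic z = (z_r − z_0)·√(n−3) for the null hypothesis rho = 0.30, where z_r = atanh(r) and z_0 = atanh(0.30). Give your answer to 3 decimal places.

-1.451

Fisher z: atanh(0.165) = 0.166522, atanh(0.30) = 0.309520
z = (z_r − z_0)·√(n−3) = (0.166522 − 0.309520)·√103 = -0.142998 · 10.148892 = -1.451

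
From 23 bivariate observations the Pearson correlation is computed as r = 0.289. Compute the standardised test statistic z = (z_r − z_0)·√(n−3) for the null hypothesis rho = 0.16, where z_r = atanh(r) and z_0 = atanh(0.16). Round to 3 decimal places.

z_r = atanh(0.289) = 0.297475,  z_0 = atanh(0.16) = 0.161387
SE = 1/√(n−3) = 1/√20 = 0.223607
z = (z_r − z_0)/SE = (0.297475 − 0.161387) / 0.223607 = 0.136088 / 0.223607 = 0.609

0.609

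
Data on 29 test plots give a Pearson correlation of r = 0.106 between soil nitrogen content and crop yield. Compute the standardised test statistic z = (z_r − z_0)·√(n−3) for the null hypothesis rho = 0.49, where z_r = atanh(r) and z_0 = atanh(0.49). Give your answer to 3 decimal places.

z_r = atanh(0.106) = 0.106400,  z_0 = atanh(0.49) = 0.536060
SE = 1/√(n−3) = 1/√26 = 0.196116
z = (z_r − z_0)/SE = (0.106400 − 0.536060) / 0.196116 = -0.429660 / 0.196116 = -2.191

-2.191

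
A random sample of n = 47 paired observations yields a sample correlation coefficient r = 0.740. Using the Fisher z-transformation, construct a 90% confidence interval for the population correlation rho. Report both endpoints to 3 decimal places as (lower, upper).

(0.606, 0.833)

z_r = atanh(0.740) = 0.950479;  SE = 1/√(n−3) = 1/√44 = 0.150756
z-limits: 0.950479 ± 1.645·0.150756 = 0.950479 ± 0.247994 = [0.702485, 1.198473]
ρ-limits: (tanh 0.702485, tanh 1.198473) = (0.606, 0.833)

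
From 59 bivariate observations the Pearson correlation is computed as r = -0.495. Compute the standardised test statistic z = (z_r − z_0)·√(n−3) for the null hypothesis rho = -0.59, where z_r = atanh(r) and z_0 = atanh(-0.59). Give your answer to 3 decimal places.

1.010

Fisher z: atanh(-0.495) = -0.542662, atanh(-0.59) = -0.677666
z = (z_r − z_0)·√(n−3) = (-0.542662 − (-0.677666))·√56 = 0.135004 · 7.483315 = 1.010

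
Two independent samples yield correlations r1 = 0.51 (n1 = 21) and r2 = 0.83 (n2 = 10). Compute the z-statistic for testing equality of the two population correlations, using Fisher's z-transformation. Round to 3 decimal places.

-1.404

Fisher z-transforms: z1 = atanh(0.51) = 0.562730, z2 = atanh(0.83) = 1.188136; difference d = -0.625406
Var(d) = 1/18 + 1/7 = 0.0555556 + 0.1428571 = 0.1984127
z = d/√Var(d) = -0.625406 / √0.1984127 = -0.625406 / 0.445435 = -1.404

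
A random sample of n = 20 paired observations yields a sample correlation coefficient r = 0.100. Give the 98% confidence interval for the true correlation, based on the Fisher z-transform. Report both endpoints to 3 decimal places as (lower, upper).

z_r = atanh(0.100) = 0.100335;  SE = 1/√(n−3) = 1/√17 = 0.242536
z-limits: 0.100335 ± 2.326·0.242536 = 0.100335 ± 0.564139 = [-0.463804, 0.664474]
ρ-limits: (tanh -0.463804, tanh 0.664474) = (-0.433, 0.581)

(-0.433, 0.581)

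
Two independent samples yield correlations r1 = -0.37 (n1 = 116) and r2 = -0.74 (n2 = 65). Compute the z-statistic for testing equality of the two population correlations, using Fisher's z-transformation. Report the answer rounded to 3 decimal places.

z1 = atanh(-0.37) = -0.388423,  z2 = atanh(-0.74) = -0.950479
SE = √(1/(n1−3) + 1/(n2−3)) = √(1/113 + 1/62) = √(0.0088496 + 0.0161290) = √0.0249786 = 0.158046
z = (z1 − z2)/SE = (-0.388423 − (-0.950479)) / 0.158046 = 0.562056 / 0.158046 = 3.556

3.556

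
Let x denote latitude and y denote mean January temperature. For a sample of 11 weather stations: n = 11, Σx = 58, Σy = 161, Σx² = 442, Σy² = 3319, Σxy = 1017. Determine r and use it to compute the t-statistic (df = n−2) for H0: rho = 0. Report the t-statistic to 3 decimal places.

S_xy = nΣxy − ΣxΣy = 11·1017 − 58·161 = 11187 − 9338 = 1849
S_xx = nΣx² − (Σx)² = 11·442 − 58² = 4862 − 3364 = 1498
S_yy = nΣy² − (Σy)² = 11·3319 − 161² = 36509 − 25921 = 10588
r = S_xy / √(S_xx·S_yy) = 1849 / √(1498·10588) = 1849 / √15860824 = 1849 / 3982.5650 = 0.4643
t = r·√(n−2)/√(1−r²) = 0.4643·√9 / √(1−0.215574) = 1.392900 / 0.885678 = 1.573

1.573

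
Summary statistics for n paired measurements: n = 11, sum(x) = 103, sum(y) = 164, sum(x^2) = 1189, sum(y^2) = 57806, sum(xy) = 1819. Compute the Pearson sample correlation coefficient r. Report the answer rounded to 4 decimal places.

Numerator: nΣxy − (Σx)(Σy) = 11·1819 − (103)(164) = 3117
Denominator: √[(nΣx²−(Σx)²)(nΣy²−(Σy)²)]
  nΣx²−(Σx)² = 11·1189 − 10609 = 2470;  nΣy²−(Σy)² = 11·57806 − 26896 = 608970
  √(2470·608970) = √1504155900 = 38783.4488
r = 3117 / 38783.4488 = 0.0804

0.0804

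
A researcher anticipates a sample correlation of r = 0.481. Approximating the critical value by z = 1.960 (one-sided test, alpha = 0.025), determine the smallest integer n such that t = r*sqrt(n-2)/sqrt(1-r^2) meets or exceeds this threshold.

15

r√(n−2)/√(1−r²) ≥ 1.960  ⇔  n−2 ≥ (1.960)²·(1−r²)/r²
(1−r²)/r² = (1−0.231361)/0.231361 = 3.3222
n ≥ 2 + 3.8416·3.3222 = 2 + 12.7626 = 14.7626
⌈14.7626⌉ = 15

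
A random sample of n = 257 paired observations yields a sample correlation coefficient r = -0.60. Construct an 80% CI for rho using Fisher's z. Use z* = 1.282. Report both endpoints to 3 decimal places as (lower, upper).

(-0.649, -0.546)

Fisher z: z_r = atanh(r) = ½·ln((1+(-0.60))/(1−(-0.60))) = -0.693147
SE(z) = 1/√(n−3) = 1/√254 = 0.062746
80% ⇒ z* = 1.282; margin = 1.282·0.062746 = 0.080440
CI on z-scale: (-0.773587, -0.612707)
Back-transform: tanh(-0.773587) = -0.649010, tanh(-0.612707) = -0.546030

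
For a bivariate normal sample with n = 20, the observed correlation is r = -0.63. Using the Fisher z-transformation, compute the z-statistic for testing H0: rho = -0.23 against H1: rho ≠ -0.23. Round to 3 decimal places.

-2.091

Fisher z: atanh(-0.63) = -0.741416, atanh(-0.23) = -0.234189
z = (z_r − z_0)·√(n−3) = (-0.741416 − (-0.234189))·√17 = -0.507227 · 4.123106 = -2.091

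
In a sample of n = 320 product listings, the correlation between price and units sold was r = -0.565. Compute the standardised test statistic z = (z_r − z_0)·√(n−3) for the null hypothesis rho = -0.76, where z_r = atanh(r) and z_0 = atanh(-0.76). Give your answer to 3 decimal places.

6.340

Fisher z: atanh(-0.565) = -0.640148, atanh(-0.76) = -0.996215
z = (z_r − z_0)·√(n−3) = (-0.640148 − (-0.996215))·√317 = 0.356067 · 17.804494 = 6.340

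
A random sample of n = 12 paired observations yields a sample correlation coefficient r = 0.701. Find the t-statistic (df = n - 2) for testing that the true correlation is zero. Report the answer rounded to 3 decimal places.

3.108

t = r·√(n−2) / √(1−r²) with r = 0.701, n = 12
  = 0.701·√10 / √(1 − 0.491401)
  = 0.701·3.162278 / 0.713161
  = 2.216757 / 0.713161 = 3.108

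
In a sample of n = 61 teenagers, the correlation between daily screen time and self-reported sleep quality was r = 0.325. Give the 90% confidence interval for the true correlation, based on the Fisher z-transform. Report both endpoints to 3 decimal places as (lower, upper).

Fisher z: z_r = atanh(r) = ½·ln((1+0.325)/(1−0.325)) = 0.337228
SE(z) = 1/√(n−3) = 1/√58 = 0.131306
90% ⇒ z* = 1.645; margin = 1.645·0.131306 = 0.215998
CI on z-scale: (0.121230, 0.553226)
Back-transform: tanh(0.121230) = 0.120640, tanh(0.553226) = 0.502934

(0.121, 0.503)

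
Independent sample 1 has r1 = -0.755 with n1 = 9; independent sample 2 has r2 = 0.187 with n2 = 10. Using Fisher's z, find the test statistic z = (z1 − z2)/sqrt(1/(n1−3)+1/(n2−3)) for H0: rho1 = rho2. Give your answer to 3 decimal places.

-2.110

Fisher z-transforms: z1 = atanh(-0.755) = -0.984483, z2 = atanh(0.187) = 0.189227; difference d = -1.173710
Var(d) = 1/6 + 1/7 = 0.1666667 + 0.1428571 = 0.3095238
z = d/√Var(d) = -1.173710 / √0.3095238 = -1.173710 / 0.556349 = -2.110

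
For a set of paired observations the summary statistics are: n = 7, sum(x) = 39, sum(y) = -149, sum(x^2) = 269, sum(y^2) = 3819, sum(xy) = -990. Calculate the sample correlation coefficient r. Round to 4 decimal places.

-0.8736

S_xy = nΣxy − ΣxΣy = 7·(-990) − 39·(-149) = -6930 − (-5811) = -1119
S_xx = nΣx² − (Σx)² = 7·269 − 39² = 1883 − 1521 = 362
S_yy = nΣy² − (Σy)² = 7·3819 − (-149)² = 26733 − 22201 = 4532
r = S_xy / √(S_xx·S_yy) = -1119 / √(362·4532) = -1119 / √1640584 = -1119 / 1280.8528 = -0.8736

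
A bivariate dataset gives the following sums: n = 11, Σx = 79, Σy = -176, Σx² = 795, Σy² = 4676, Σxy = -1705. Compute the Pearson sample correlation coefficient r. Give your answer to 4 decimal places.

S_xy = nΣxy − ΣxΣy = 11·(-1705) − 79·(-176) = -18755 − (-13904) = -4851
S_xx = nΣx² − (Σx)² = 11·795 − 79² = 8745 − 6241 = 2504
S_yy = nΣy² − (Σy)² = 11·4676 − (-176)² = 51436 − 30976 = 20460
r = S_xy / √(S_xx·S_yy) = -4851 / √(2504·20460) = -4851 / √51231840 = -4851 / 7157.6421 = -0.6777

-0.6777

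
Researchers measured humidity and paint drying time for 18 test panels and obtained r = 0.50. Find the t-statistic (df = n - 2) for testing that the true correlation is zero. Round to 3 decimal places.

t = r·√(n−2) / √(1−r²) with r = 0.50, n = 18
  = 0.50·√16 / √(1 − 0.2500)
  = 0.50·4.000000 / 0.866025
  = 2.000000 / 0.866025 = 2.309

2.309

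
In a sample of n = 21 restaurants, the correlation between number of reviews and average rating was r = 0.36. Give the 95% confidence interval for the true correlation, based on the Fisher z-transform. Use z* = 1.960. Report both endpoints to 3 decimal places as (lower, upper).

z_r = atanh(0.36) = 0.376886;  SE = 1/√(n−3) = 1/√18 = 0.235702
z-limits: 0.376886 ± 1.960·0.235702 = 0.376886 ± 0.461976 = [-0.085090, 0.838862]
ρ-limits: (tanh -0.085090, tanh 0.838862) = (-0.085, 0.685)

(-0.085, 0.685)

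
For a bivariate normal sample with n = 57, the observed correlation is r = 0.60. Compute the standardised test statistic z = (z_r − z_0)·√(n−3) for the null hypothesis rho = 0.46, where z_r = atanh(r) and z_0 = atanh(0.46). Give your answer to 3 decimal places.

1.439

z_r = atanh(0.60) = 0.693147,  z_0 = atanh(0.46) = 0.497311
SE = 1/√(n−3) = 1/√54 = 0.136083
z = (z_r − z_0)/SE = (0.693147 − 0.497311) / 0.136083 = 0.195836 / 0.136083 = 1.439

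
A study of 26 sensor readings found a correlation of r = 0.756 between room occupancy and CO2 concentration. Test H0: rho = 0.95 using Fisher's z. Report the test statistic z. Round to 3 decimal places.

Fisher z: atanh(0.756) = 0.986813, atanh(0.95) = 1.831781
z = (z_r − z_0)·√(n−3) = (0.986813 − 1.831781)·√23 = -0.844968 · 4.795832 = -4.052

-4.052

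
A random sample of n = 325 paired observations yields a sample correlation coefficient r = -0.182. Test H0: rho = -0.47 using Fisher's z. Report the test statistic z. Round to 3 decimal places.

5.850

z_r = atanh(-0.182) = -0.184050,  z_0 = atanh(-0.47) = -0.510070
SE = 1/√(n−3) = 1/√322 = 0.055728
z = (z_r − z_0)/SE = (-0.184050 − (-0.510070)) / 0.055728 = 0.326020 / 0.055728 = 5.850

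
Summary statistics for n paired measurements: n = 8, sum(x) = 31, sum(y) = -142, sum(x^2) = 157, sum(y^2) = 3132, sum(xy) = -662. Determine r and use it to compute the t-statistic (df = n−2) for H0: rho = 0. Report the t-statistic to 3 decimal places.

S_xy = nΣxy − ΣxΣy = 8·(-662) − 31·(-142) = -5296 − (-4402) = -894
S_xx = nΣx² − (Σx)² = 8·157 − 31² = 1256 − 961 = 295
S_yy = nΣy² − (Σy)² = 8·3132 − (-142)² = 25056 − 20164 = 4892
r = S_xy / √(S_xx·S_yy) = -894 / √(295·4892) = -894 / √1443140 = -894 / 1201.3076 = -0.7442
t = r·√(n−2)/√(1−r²) = -0.7442·√6 / √(1−0.553834) = -1.822910 / 0.667957 = -2.729

-2.729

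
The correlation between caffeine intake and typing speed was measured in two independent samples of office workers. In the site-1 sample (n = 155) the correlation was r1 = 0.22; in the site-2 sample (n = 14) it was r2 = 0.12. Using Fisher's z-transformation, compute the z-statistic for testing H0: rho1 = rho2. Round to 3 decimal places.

Fisher z-transforms: z1 = atanh(0.22) = 0.223656, z2 = atanh(0.12) = 0.120581; difference d = 0.103075
Var(d) = 1/152 + 1/11 = 0.0065789 + 0.0909091 = 0.0974880
z = d/√Var(d) = 0.103075 / √0.0974880 = 0.103075 / 0.312231 = 0.330

0.330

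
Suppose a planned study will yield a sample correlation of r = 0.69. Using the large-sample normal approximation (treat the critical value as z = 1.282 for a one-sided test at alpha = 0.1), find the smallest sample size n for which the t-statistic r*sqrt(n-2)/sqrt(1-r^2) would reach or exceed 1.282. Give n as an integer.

Need r·√(n−2)/√(1−r²) ≥ 1.282
√(n−2) ≥ 1.282·√(1−0.4761) / 0.69 = 1.282·0.723809 / 0.69 = 1.3448
n−2 ≥ 1.8085  ⇒  n ≥ 3.8085
Smallest integer n = 4

4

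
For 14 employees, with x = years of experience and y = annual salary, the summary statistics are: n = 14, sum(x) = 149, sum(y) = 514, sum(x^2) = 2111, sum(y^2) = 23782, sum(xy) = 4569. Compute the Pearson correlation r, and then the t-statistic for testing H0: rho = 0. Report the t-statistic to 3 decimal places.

-2.349

S_xy = nΣxy − ΣxΣy = 14·4569 − 149·514 = 63966 − 76586 = -12620
S_xx = nΣx² − (Σx)² = 14·2111 − 149² = 29554 − 22201 = 7353
S_yy = nΣy² − (Σy)² = 14·23782 − 514² = 332948 − 264196 = 68752
r = S_xy / √(S_xx·S_yy) = -12620 / √(7353·68752) = -12620 / √505533456 = -12620 / 22484.0712 = -0.5613
t = r·√(n−2)/√(1−r²) = -0.5613·√12 / √(1−0.315058) = -1.944400 / 0.827612 = -2.349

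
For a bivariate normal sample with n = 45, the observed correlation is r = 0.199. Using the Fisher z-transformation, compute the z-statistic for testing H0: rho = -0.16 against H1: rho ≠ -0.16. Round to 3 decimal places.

z_r = atanh(0.199) = 0.201691,  z_0 = atanh(-0.16) = -0.161387
SE = 1/√(n−3) = 1/√42 = 0.154303
z = (z_r − z_0)/SE = (0.201691 − (-0.161387)) / 0.154303 = 0.363078 / 0.154303 = 2.353

2.353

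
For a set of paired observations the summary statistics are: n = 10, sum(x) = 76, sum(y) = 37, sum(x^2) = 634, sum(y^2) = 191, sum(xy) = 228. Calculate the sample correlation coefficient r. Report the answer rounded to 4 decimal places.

-0.9631

S_xy = nΣxy − ΣxΣy = 10·228 − 76·37 = 2280 − 2812 = -532
S_xx = nΣx² − (Σx)² = 10·634 − 76² = 6340 − 5776 = 564
S_yy = nΣy² − (Σy)² = 10·191 − 37² = 1910 − 1369 = 541
r = S_xy / √(S_xx·S_yy) = -532 / √(564·541) = -532 / √305124 = -532 / 552.3803 = -0.9631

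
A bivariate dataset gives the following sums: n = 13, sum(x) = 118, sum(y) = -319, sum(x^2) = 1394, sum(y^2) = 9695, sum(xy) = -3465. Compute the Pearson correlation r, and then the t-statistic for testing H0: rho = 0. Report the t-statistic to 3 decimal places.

-3.578

S_xy = nΣxy − ΣxΣy = 13·(-3465) − 118·(-319) = -45045 − (-37642) = -7403
S_xx = nΣx² − (Σx)² = 13·1394 − 118² = 18122 − 13924 = 4198
S_yy = nΣy² − (Σy)² = 13·9695 − (-319)² = 126035 − 101761 = 24274
r = S_xy / √(S_xx·S_yy) = -7403 / √(4198·24274) = -7403 / √101902252 = -7403 / 10094.6645 = -0.7334
t = r·√(n−2)/√(1−r²) = -0.7334·√11 / √(1−0.537876) = -2.432413 / 0.679797 = -3.578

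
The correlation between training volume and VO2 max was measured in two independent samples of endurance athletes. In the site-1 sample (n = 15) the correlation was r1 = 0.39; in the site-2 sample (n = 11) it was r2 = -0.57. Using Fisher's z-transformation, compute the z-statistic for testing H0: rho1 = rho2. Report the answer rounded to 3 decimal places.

Fisher z-transforms: z1 = atanh(0.39) = 0.411800, z2 = atanh(-0.57) = -0.647523; difference d = 1.059323
Var(d) = 1/12 + 1/8 = 0.0833333 + 0.1250000 = 0.2083333
z = d/√Var(d) = 1.059323 / √0.2083333 = 1.059323 / 0.456435 = 2.321

2.321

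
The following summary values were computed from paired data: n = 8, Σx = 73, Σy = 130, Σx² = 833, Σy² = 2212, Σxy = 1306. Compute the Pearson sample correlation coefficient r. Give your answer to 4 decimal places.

0.9293

S_xy = nΣxy − ΣxΣy = 8·1306 − 73·130 = 10448 − 9490 = 958
S_xx = nΣx² − (Σx)² = 8·833 − 73² = 6664 − 5329 = 1335
S_yy = nΣy² − (Σy)² = 8·2212 − 130² = 17696 − 16900 = 796
r = S_xy / √(S_xx·S_yy) = 958 / √(1335·796) = 958 / √1062660 = 958 / 1030.8540 = 0.9293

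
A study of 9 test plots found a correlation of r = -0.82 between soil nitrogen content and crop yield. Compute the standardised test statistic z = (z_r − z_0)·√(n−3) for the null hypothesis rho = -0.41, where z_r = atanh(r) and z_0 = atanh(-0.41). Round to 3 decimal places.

-1.767

Fisher z: atanh(-0.82) = -1.156817, atanh(-0.41) = -0.435611
z = (z_r − z_0)·√(n−3) = (-1.156817 − (-0.435611))·√6 = -0.721206 · 2.449490 = -1.767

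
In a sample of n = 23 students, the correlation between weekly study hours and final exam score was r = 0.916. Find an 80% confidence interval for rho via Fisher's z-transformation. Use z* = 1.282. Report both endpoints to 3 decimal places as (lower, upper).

z_r = atanh(0.916) = 1.563589;  SE = 1/√(n−3) = 1/√20 = 0.223607
z-limits: 1.563589 ± 1.282·0.223607 = 1.563589 ± 0.286664 = [1.276925, 1.850253]
ρ-limits: (tanh 1.276925, tanh 1.850253) = (0.856, 0.952)

(0.856, 0.952)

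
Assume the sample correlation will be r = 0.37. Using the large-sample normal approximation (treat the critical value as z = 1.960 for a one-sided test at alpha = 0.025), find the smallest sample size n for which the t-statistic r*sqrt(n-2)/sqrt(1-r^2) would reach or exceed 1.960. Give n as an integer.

27

Need r·√(n−2)/√(1−r²) ≥ 1.960
√(n−2) ≥ 1.960·√(1−0.1369) / 0.37 = 1.960·0.929032 / 0.37 = 4.9214
n−2 ≥ 24.2202  ⇒  n ≥ 26.2202
Smallest integer n = 27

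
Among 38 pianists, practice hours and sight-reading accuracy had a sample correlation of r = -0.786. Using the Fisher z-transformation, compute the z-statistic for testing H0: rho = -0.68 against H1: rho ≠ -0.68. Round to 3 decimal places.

-1.371

Fisher z: atanh(-0.786) = -1.060879, atanh(-0.68) = -0.829114
z = (z_r − z_0)·√(n−3) = (-1.060879 − (-0.829114))·√35 = -0.231765 · 5.916080 = -1.371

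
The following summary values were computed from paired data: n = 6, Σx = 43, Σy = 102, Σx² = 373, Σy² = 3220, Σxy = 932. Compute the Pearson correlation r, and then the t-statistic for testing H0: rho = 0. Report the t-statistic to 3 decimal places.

S_xy = nΣxy − ΣxΣy = 6·932 − 43·102 = 5592 − 4386 = 1206
S_xx = nΣx² − (Σx)² = 6·373 − 43² = 2238 − 1849 = 389
S_yy = nΣy² − (Σy)² = 6·3220 − 102² = 19320 − 10404 = 8916
r = S_xy / √(S_xx·S_yy) = 1206 / √(389·8916) = 1206 / √3468324 = 1206 / 1862.3437 = 0.6476
t = r·√(n−2)/√(1−r²) = 0.6476·√4 / √(1−0.419386) = 1.295200 / 0.761980 = 1.700

1.700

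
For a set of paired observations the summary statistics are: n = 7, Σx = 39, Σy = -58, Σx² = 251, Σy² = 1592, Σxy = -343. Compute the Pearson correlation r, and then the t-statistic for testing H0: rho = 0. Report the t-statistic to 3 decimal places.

S_xy = nΣxy − ΣxΣy = 7·(-343) − 39·(-58) = -2401 − (-2262) = -139
S_xx = nΣx² − (Σx)² = 7·251 − 39² = 1757 − 1521 = 236
S_yy = nΣy² − (Σy)² = 7·1592 − (-58)² = 11144 − 3364 = 7780
r = S_xy / √(S_xx·S_yy) = -139 / √(236·7780) = -139 / √1836080 = -139 / 1355.0203 = -0.1026
t = r·√(n−2)/√(1−r²) = -0.1026·√5 / √(1−0.010527) = -0.229421 / 0.994723 = -0.231

-0.231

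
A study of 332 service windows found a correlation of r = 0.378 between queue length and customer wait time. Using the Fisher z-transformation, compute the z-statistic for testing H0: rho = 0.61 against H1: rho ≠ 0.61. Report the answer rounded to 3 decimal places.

z_r = atanh(0.378) = 0.397724,  z_0 = atanh(0.61) = 0.708921
SE = 1/√(n−3) = 1/√329 = 0.055132
z = (z_r − z_0)/SE = (0.397724 − 0.708921) / 0.055132 = -0.311197 / 0.055132 = -5.645

-5.645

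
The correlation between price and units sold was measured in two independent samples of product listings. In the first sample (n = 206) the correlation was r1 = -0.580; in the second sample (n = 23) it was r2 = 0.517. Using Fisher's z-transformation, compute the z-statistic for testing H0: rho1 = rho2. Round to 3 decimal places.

Fisher z-transforms: z1 = atanh(-0.580) = -0.662463, z2 = atanh(0.517) = 0.572237; difference d = -1.234700
Var(d) = 1/203 + 1/20 = 0.0049261 + 0.0500000 = 0.0549261
z = d/√Var(d) = -1.234700 / √0.0549261 = -1.234700 / 0.234363 = -5.268

-5.268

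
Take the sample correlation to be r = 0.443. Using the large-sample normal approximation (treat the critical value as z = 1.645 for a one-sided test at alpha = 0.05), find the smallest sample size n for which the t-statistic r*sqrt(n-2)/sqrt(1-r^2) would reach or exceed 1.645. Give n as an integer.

r√(n−2)/√(1−r²) ≥ 1.645  ⇔  n−2 ≥ (1.645)²·(1−r²)/r²
(1−r²)/r² = (1−0.196249)/0.196249 = 4.0956
n ≥ 2 + 2.706025·4.0956 = 2 + 11.0828 = 13.0828
⌈13.0828⌉ = 14

14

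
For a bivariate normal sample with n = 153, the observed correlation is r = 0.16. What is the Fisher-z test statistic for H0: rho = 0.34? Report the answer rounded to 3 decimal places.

-2.360

z_r = atanh(0.16) = 0.161387,  z_0 = atanh(0.34) = 0.354093
SE = 1/√(n−3) = 1/√150 = 0.081650
z = (z_r − z_0)/SE = (0.161387 − 0.354093) / 0.081650 = -0.192706 / 0.081650 = -2.360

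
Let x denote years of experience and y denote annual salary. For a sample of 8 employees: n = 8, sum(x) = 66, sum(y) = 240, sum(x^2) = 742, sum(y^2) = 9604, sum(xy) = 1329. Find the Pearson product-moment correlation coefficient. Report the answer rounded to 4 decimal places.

-0.9448

Numerator: nΣxy − (Σx)(Σy) = 8·1329 − (66)(240) = -5208
Denominator: √[(nΣx²−(Σx)²)(nΣy²−(Σy)²)]
  nΣx²−(Σx)² = 8·742 − 4356 = 1580;  nΣy²−(Σy)² = 8·9604 − 57600 = 19232
  √(1580·19232) = √30386560 = 5512.4006
r = -5208 / 5512.4006 = -0.9448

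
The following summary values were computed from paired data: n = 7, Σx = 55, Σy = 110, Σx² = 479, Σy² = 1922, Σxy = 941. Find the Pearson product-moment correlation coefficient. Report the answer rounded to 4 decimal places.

0.8058

S_xy = nΣxy − ΣxΣy = 7·941 − 55·110 = 6587 − 6050 = 537
S_xx = nΣx² − (Σx)² = 7·479 − 55² = 3353 − 3025 = 328
S_yy = nΣy² − (Σy)² = 7·1922 − 110² = 13454 − 12100 = 1354
r = S_xy / √(S_xx·S_yy) = 537 / √(328·1354) = 537 / √444112 = 537 / 666.4173 = 0.8058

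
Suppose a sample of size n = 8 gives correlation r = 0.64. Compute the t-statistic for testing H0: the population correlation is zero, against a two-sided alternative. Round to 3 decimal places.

1 − r² = 1 − 0.4096 = 0.5904;  √(1−r²) = 0.768375
√(n−2) = √6 = 2.449490
t = r·√(n−2)/√(1−r²) = 0.64 · 2.449490 / 0.768375 = 2.040

2.040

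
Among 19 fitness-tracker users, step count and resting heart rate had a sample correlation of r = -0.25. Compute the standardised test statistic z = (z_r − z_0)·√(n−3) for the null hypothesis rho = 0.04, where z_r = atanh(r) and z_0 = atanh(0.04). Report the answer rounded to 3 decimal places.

-1.182

Fisher z: atanh(-0.25) = -0.255413, atanh(0.04) = 0.040021
z = (z_r − z_0)·√(n−3) = (-0.255413 − 0.040021)·√16 = -0.295434 · 4.000000 = -1.182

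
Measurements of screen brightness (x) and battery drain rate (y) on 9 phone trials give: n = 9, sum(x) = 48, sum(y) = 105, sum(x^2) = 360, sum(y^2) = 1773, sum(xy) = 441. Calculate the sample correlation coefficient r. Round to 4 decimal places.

-0.4985

S_xy = nΣxy − ΣxΣy = 9·441 − 48·105 = 3969 − 5040 = -1071
S_xx = nΣx² − (Σx)² = 9·360 − 48² = 3240 − 2304 = 936
S_yy = nΣy² − (Σy)² = 9·1773 − 105² = 15957 − 11025 = 4932
r = S_xy / √(S_xx·S_yy) = -1071 / √(936·4932) = -1071 / √4616352 = -1071 / 2148.5698 = -0.4985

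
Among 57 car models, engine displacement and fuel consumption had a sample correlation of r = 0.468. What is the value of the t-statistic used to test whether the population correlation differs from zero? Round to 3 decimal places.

t = r·√(n−2) / √(1−r²) with r = 0.468, n = 57
  = 0.468·√55 / √(1 − 0.219024)
  = 0.468·7.416198 / 0.883728
  = 3.470781 / 0.883728 = 3.927

3.927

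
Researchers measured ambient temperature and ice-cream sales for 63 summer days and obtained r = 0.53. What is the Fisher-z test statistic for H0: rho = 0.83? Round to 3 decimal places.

-4.632

Fisher z: atanh(0.53) = 0.590145, atanh(0.83) = 1.188136
z = (z_r − z_0)·√(n−3) = (0.590145 − 1.188136)·√60 = -0.597991 · 7.745967 = -4.632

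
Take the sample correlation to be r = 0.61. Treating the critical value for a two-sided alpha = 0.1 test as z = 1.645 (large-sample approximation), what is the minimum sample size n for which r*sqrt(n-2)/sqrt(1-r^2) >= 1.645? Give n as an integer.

Need r·√(n−2)/√(1−r²) ≥ 1.645
√(n−2) ≥ 1.645·√(1−0.3721) / 0.61 = 1.645·0.792401 / 0.61 = 2.1369
n−2 ≥ 4.5663  ⇒  n ≥ 6.5663
Smallest integer n = 7

7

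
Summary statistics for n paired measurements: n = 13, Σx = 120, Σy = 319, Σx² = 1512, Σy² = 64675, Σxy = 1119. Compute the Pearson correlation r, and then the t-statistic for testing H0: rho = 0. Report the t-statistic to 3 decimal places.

S_xy = nΣxy − ΣxΣy = 13·1119 − 120·319 = 14547 − 38280 = -23733
S_xx = nΣx² − (Σx)² = 13·1512 − 120² = 19656 − 14400 = 5256
S_yy = nΣy² − (Σy)² = 13·64675 − 319² = 840775 − 101761 = 739014
r = S_xy / √(S_xx·S_yy) = -23733 / √(5256·739014) = -23733 / √3884257584 = -23733 / 62323.8123 = -0.3808
t = r·√(n−2)/√(1−r²) = -0.3808·√11 / √(1−0.145009) = -1.262971 / 0.924657 = -1.366

-1.366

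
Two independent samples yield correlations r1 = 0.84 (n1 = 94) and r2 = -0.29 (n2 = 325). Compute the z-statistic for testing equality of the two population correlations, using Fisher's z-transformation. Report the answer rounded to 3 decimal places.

Fisher z-transforms: z1 = atanh(0.84) = 1.221174, z2 = atanh(-0.29) = -0.298566; difference d = 1.519740
Var(d) = 1/91 + 1/322 = 0.0109890 + 0.0031056 = 0.0140946
z = d/√Var(d) = 1.519740 / √0.0140946 = 1.519740 / 0.118721 = 12.801

12.801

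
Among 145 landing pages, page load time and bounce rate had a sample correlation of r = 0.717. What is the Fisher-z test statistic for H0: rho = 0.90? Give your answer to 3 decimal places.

-6.802

z_r = atanh(0.717) = 0.901443,  z_0 = atanh(0.90) = 1.472219
SE = 1/√(n−3) = 1/√142 = 0.083918
z = (z_r − z_0)/SE = (0.901443 − 1.472219) / 0.083918 = -0.570776 / 0.083918 = -6.802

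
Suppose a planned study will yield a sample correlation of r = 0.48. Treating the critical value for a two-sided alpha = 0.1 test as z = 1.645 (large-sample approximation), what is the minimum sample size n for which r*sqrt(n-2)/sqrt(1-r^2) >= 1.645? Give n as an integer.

12

Need r·√(n−2)/√(1−r²) ≥ 1.645
√(n−2) ≥ 1.645·√(1−0.2304) / 0.48 = 1.645·0.877268 / 0.48 = 3.0065
n−2 ≥ 9.0390  ⇒  n ≥ 11.0390
Smallest integer n = 12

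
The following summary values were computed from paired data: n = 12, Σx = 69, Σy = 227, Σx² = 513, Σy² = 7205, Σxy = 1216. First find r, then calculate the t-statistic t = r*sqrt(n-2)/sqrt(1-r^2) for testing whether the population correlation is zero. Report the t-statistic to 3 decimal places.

S_xy = nΣxy − ΣxΣy = 12·1216 − 69·227 = 14592 − 15663 = -1071
S_xx = nΣx² − (Σx)² = 12·513 − 69² = 6156 − 4761 = 1395
S_yy = nΣy² − (Σy)² = 12·7205 − 227² = 86460 − 51529 = 34931
r = S_xy / √(S_xx·S_yy) = -1071 / √(1395·34931) = -1071 / √48728745 = -1071 / 6980.5978 = -0.1534
t = r·√(n−2)/√(1−r²) = -0.1534·√10 / √(1−0.023532) = -0.485093 / 0.988164 = -0.491

-0.491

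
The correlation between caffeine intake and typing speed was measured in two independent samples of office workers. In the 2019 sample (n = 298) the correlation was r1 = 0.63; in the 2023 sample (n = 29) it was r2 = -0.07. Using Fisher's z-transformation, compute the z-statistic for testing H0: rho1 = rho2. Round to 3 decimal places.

3.967

z1 = atanh(0.63) = 0.741416,  z2 = atanh(-0.07) = -0.070115
SE = √(1/(n1−3) + 1/(n2−3)) = √(1/295 + 1/26) = √(0.0033898 + 0.0384615) = √0.0418513 = 0.204576
z = (z1 − z2)/SE = (0.741416 − (-0.070115)) / 0.204576 = 0.811531 / 0.204576 = 3.967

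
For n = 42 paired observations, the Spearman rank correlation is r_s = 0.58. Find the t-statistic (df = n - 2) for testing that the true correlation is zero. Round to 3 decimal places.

1 − r_s² = 1 − 0.3364 = 0.6636;  √(1−r_s²) = 0.814616
√(n−2) = √40 = 6.324555
t = r_s·√(n−2)/√(1−r_s²) = 0.58 · 6.324555 / 0.814616 = 4.503

4.503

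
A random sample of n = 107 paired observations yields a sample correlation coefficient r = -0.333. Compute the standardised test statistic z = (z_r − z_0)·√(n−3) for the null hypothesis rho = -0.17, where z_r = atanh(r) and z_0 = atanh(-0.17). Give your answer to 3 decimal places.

z_r = atanh(-0.333) = -0.346199,  z_0 = atanh(-0.17) = -0.171667
SE = 1/√(n−3) = 1/√104 = 0.098058
z = (z_r − z_0)/SE = (-0.346199 − (-0.171667)) / 0.098058 = -0.174532 / 0.098058 = -1.780

-1.780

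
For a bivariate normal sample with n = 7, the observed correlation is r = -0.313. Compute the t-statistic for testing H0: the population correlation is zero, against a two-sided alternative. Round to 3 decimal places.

-0.737

t = r·√(n−2) / √(1−r²) with r = -0.313, n = 7
  = -0.313·√5 / √(1 − 0.097969)
  = -0.313·2.236068 / 0.949753
  = -0.699889 / 0.949753 = -0.737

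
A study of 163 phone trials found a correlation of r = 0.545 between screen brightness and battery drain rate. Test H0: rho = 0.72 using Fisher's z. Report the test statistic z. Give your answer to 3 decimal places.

-3.749

Fisher z: atanh(0.545) = 0.611241, atanh(0.72) = 0.907645
z = (z_r − z_0)·√(n−3) = (0.611241 − 0.907645)·√160 = -0.296404 · 12.649111 = -3.749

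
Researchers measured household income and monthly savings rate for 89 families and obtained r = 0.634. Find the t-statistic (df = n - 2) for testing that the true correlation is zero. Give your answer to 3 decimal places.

7.647

t = r·√(n−2) / √(1−r²) with r = 0.634, n = 89
  = 0.634·√87 / √(1 − 0.401956)
  = 0.634·9.327379 / 0.773333
  = 5.913558 / 0.773333 = 7.647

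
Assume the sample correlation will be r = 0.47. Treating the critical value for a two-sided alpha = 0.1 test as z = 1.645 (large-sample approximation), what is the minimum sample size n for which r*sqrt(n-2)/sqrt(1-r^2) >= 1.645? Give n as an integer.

12

Need r·√(n−2)/√(1−r²) ≥ 1.645
√(n−2) ≥ 1.645·√(1−0.2209) / 0.47 = 1.645·0.882666 / 0.47 = 3.0893
n−2 ≥ 9.5438  ⇒  n ≥ 11.5438
Smallest integer n = 12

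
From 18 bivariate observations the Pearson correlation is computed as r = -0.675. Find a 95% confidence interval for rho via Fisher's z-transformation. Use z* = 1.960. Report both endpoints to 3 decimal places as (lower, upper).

z_r = atanh(-0.675) = -0.819872;  SE = 1/√(n−3) = 1/√15 = 0.258199
z-limits: -0.819872 ± 1.960·0.258199 = -0.819872 ± 0.506070 = [-1.325942, -0.313802]
ρ-limits: (tanh -1.325942, tanh -0.313802) = (-0.868, -0.304)

(-0.868, -0.304)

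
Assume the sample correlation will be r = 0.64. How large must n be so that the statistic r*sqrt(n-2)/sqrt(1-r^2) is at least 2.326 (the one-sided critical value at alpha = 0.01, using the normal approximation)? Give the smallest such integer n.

Need r·√(n−2)/√(1−r²) ≥ 2.326
√(n−2) ≥ 2.326·√(1−0.4096) / 0.64 = 2.326·0.768375 / 0.64 = 2.7926
n−2 ≥ 7.7986  ⇒  n ≥ 9.7986
Smallest integer n = 10

10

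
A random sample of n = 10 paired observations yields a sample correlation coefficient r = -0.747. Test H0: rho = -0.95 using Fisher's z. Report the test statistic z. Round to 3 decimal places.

2.290

Fisher z: atanh(-0.747) = -0.966133, atanh(-0.95) = -1.831781
z = (z_r − z_0)·√(n−3) = (-0.966133 − (-1.831781))·√7 = 0.865648 · 2.645751 = 2.290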